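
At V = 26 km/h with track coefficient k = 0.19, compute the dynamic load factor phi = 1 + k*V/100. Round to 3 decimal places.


phi = 1 + k * V / 100
phi = 1 + 0.19 * 26 / 100
phi = 1 + 0.0494
phi = 1.049

1.049


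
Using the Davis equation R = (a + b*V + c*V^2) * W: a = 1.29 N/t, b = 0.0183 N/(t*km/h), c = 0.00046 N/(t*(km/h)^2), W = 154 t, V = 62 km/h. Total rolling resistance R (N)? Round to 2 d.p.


b*V = 0.0183 * 62 = 1.1346
c*V^2 = 0.00046 * 3844 = 1.76824
R_per_t = 1.29 + 1.1346 + 1.76824 = 4.19284 N/t
R_total = 4.19284 * 154 = 645.70 N

645.70


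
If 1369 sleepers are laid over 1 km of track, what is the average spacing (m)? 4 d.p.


Spacing = 1000 m / number of sleepers
Spacing = 1000 / 1369
Spacing = 0.7305 m

0.7305


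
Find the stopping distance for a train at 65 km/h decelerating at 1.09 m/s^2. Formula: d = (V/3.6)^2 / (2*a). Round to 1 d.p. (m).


Convert speed: V = 65 / 3.6 = 18.0556 m/s
V^2 = 326.0031
d = 326.0031 / (2 * 1.09)
d = 326.0031 / 2.18
d = 149.5 m

149.5


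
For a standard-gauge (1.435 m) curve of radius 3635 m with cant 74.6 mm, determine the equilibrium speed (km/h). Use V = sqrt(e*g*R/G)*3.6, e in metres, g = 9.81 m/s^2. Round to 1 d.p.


Convert cant: e = 74.6 mm = 0.0746 m
V_ms = sqrt(0.0746 * 9.81 * 3635 / 1.435)
V_ms = sqrt(1853.789206) = 43.0557 m/s
V = 43.0557 * 3.6 = 155.0 km/h

155.0


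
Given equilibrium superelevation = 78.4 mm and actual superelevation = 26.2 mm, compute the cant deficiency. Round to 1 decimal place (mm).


Cant deficiency = equilibrium cant - actual cant
CD = 78.4 - 26.2
CD = 52.2 mm

52.2


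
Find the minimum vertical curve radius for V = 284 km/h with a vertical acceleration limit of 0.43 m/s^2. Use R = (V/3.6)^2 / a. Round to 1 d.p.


Convert speed: V = 284 / 3.6 = 78.8889 m/s
V^2 = 6223.4568 m^2/s^2
R_v = 6223.4568 / 0.43
R_v = 14473.2 m

14473.2


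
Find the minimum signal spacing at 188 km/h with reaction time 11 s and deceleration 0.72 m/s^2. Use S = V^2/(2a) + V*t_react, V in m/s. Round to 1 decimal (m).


V = 188 / 3.6 = 52.2222 m/s
Braking distance = 52.2222^2 / (2*0.72) = 1893.8615 m
Sighting distance = 52.2222 * 11 = 574.4444 m
S = 1893.8615 + 574.4444 = 2468.3 m

2468.3


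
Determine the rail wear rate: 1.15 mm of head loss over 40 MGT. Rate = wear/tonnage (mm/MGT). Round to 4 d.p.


Wear rate = total wear / cumulative tonnage
Rate = 1.15 / 40
Rate = 0.0288 mm/MGT

0.0288


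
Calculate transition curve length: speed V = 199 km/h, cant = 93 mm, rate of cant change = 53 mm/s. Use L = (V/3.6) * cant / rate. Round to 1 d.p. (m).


Convert speed: V = 199 / 3.6 = 55.2778 m/s
L = 55.2778 * 93 / 53
L = 5140.8333 / 53
L = 97.0 m

97.0


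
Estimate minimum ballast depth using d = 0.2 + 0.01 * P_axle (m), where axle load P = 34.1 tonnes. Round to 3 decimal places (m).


d = 0.2 + 0.01 * 34.1
d = 0.2 + 0.341
d = 0.541 m

0.541


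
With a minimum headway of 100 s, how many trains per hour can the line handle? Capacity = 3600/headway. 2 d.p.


Capacity = 3600 / headway
Capacity = 3600 / 100
Capacity = 36.00 trains/hour

36.00


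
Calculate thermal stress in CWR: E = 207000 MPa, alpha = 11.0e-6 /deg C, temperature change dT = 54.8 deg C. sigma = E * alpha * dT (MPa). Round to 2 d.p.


sigma = E * alpha * dT
sigma = 207000 * 11.0e-6 * 54.8
sigma = 2.277 * 54.8
sigma = 124.78 MPa

124.78


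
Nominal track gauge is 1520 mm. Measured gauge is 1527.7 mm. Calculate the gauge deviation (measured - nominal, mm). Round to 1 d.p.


Deviation = measured - nominal
Deviation = 1527.7 - 1520
Deviation = 7.7 mm

7.7


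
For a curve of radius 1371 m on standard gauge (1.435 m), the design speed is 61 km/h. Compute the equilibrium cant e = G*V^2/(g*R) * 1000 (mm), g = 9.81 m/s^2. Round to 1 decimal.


Convert speed: V = 61 / 3.6 = 16.9444 m/s
Apply formula: e = 1.435 * 16.9444^2 / (9.81 * 1371)
e = 1.435 * 287.1142 / 13449.51
e = 0.030634 m = 30.6 mm

30.6


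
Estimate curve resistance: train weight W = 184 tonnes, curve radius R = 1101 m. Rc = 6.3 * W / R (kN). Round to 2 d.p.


Rc = 6.3 * W / R
Rc = 6.3 * 184 / 1101
Rc = 1159.2 / 1101
Rc = 1.05 kN

1.05


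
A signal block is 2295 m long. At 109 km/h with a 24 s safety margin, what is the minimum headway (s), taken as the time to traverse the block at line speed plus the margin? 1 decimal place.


V = 109 / 3.6 = 30.2778 m/s
Block traversal time = 2295 / 30.2778 = 75.7982 s
Headway = 75.7982 + 24
Headway = 99.8 s

99.8


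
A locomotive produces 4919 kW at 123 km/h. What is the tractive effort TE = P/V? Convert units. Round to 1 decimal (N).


Convert: P = 4919 kW = 4919000 W
V = 123 / 3.6 = 34.1667 m/s
TE = 4919000 / 34.1667
TE = 143970.7 N

143970.7


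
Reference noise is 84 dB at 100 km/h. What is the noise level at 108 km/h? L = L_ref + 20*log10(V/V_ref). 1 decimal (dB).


V/V_ref = 108 / 100 = 1.08
log10(1.08) = 0.033424
20 * 0.033424 = 0.6685
L = 84 + 0.6685 = 84.7 dB

84.7


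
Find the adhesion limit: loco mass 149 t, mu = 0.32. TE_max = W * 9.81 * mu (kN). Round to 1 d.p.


TE_max = W * g * mu
TE_max = 149 * 9.81 * 0.32
TE_max = 1461.69 * 0.32
TE_max = 467.7 kN

467.7


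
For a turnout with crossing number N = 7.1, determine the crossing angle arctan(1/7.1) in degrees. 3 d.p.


1/N = 1/7.1 = 0.140845
angle = arctan(0.140845) = 0.139925 rad
angle = 0.139925 * 180/pi = 8.017 degrees

8.017


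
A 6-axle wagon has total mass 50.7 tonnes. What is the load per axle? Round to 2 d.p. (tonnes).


Load per axle = total weight / number of axles
Load = 50.7 / 6
Load = 8.45 tonnes

8.45


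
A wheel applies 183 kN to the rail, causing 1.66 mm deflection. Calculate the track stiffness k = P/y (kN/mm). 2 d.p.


Track stiffness k = P / y
k = 183 / 1.66
k = 110.24 kN/mm

110.24


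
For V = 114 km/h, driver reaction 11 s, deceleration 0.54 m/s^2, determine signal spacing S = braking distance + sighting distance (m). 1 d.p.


V = 114 / 3.6 = 31.6667 m/s
Braking distance = 31.6667^2 / (2*0.54) = 928.4979 m
Sighting distance = 31.6667 * 11 = 348.3333 m
S = 928.4979 + 348.3333 = 1276.8 m

1276.8


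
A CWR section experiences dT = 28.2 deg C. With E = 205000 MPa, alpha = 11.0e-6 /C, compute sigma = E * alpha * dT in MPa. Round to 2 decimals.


sigma = E * alpha * dT
sigma = 205000 * 11.0e-6 * 28.2
sigma = 2.255 * 28.2
sigma = 63.59 MPa

63.59


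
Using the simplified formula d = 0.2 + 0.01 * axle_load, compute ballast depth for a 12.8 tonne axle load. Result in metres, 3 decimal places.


d = 0.2 + 0.01 * 12.8
d = 0.2 + 0.128
d = 0.328 m

0.328


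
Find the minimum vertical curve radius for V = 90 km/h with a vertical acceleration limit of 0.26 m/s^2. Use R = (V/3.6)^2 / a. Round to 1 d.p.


Convert speed: V = 90 / 3.6 = 25.0 m/s
V^2 = 625.0 m^2/s^2
R_v = 625.0 / 0.26
R_v = 2403.8 m

2403.8


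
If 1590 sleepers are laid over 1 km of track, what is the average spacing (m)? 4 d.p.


Spacing = 1000 m / number of sleepers
Spacing = 1000 / 1590
Spacing = 0.6289 m

0.6289


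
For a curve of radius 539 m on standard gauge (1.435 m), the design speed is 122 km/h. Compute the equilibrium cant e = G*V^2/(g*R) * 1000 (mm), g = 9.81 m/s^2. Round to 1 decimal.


Convert speed: V = 122 / 3.6 = 33.8889 m/s
Apply formula: e = 1.435 * 33.8889^2 / (9.81 * 539)
e = 1.435 * 1148.4568 / 5287.59
e = 0.31168 m = 311.7 mm

311.7


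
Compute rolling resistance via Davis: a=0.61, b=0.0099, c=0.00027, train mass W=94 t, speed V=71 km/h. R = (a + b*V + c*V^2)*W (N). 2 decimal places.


b*V = 0.0099 * 71 = 0.7029
c*V^2 = 0.00027 * 5041 = 1.36107
R_per_t = 0.61 + 0.7029 + 1.36107 = 2.67397 N/t
R_total = 2.67397 * 94 = 251.35 N

251.35


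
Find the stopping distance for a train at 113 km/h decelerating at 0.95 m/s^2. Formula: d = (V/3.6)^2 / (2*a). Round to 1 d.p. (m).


Convert speed: V = 113 / 3.6 = 31.3889 m/s
V^2 = 985.2623
d = 985.2623 / (2 * 0.95)
d = 985.2623 / 1.9
d = 518.6 m

518.6


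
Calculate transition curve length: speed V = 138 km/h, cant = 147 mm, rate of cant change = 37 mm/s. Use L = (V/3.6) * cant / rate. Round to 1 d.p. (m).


Convert speed: V = 138 / 3.6 = 38.3333 m/s
L = 38.3333 * 147 / 37
L = 5635.0 / 37
L = 152.3 m

152.3


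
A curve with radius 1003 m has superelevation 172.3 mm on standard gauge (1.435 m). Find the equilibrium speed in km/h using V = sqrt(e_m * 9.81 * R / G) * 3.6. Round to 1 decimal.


Convert cant: e = 172.3 mm = 0.1723 m
V_ms = sqrt(0.1723 * 9.81 * 1003 / 1.435)
V_ms = sqrt(1181.417275) = 34.3718 m/s
V = 34.3718 * 3.6 = 123.7 km/h

123.7


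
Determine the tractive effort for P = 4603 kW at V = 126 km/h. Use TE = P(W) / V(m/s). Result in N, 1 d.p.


Convert: P = 4603 kW = 4603000 W
V = 126 / 3.6 = 35.0 m/s
TE = 4603000 / 35.0
TE = 131514.3 N

131514.3


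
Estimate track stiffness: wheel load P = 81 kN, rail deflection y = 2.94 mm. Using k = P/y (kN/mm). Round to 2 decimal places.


Track stiffness k = P / y
k = 81 / 2.94
k = 27.55 kN/mm

27.55


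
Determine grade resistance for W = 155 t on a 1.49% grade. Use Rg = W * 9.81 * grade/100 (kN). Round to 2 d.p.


Rg = W * 9.81 * grade / 100
Rg = 155 * 9.81 * 1.49 / 100
Rg = 1520.55 * 0.0149
Rg = 22.66 kN

22.66


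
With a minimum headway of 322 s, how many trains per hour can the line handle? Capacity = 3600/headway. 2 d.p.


Capacity = 3600 / headway
Capacity = 3600 / 322
Capacity = 11.18 trains/hour

11.18


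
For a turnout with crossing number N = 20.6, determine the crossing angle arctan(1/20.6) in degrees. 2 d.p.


1/N = 1/20.6 = 0.048544
angle = arctan(0.048544) = 0.048506 rad
angle = 0.048506 * 180/pi = 2.78 degrees

2.78


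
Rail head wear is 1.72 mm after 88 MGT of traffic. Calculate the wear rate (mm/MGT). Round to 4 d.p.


Wear rate = total wear / cumulative tonnage
Rate = 1.72 / 88
Rate = 0.0195 mm/MGT

0.0195


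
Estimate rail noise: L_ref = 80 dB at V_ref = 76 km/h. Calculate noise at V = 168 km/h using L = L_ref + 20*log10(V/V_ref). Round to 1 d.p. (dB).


V/V_ref = 168 / 76 = 2.210526
log10(2.210526) = 0.344496
20 * 0.344496 = 6.8899
L = 80 + 6.8899 = 86.9 dB

86.9


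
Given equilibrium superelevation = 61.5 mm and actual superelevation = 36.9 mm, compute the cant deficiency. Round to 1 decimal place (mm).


Cant deficiency = equilibrium cant - actual cant
CD = 61.5 - 36.9
CD = 24.6 mm

24.6


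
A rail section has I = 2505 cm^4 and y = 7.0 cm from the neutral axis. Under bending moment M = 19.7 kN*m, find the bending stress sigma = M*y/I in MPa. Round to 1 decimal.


Convert units:
M = 19.7 kN*m = 19700000 N*mm
y = 7.0 cm = 70 mm
I = 2505 cm^4 = 25050000 mm^4
sigma = 19700000 * 70 / 25050000
sigma = 55.0 MPa

55.0


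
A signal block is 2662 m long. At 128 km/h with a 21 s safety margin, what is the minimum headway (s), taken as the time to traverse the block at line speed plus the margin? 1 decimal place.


V = 128 / 3.6 = 35.5556 m/s
Block traversal time = 2662 / 35.5556 = 74.8687 s
Headway = 74.8687 + 21
Headway = 95.9 s

95.9


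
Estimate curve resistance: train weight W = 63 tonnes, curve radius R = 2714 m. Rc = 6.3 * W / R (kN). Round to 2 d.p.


Rc = 6.3 * W / R
Rc = 6.3 * 63 / 2714
Rc = 396.9 / 2714
Rc = 0.15 kN

0.15


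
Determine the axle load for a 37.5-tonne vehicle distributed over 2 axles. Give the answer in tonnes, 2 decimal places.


Load per axle = total weight / number of axles
Load = 37.5 / 2
Load = 18.75 tonnes

18.75


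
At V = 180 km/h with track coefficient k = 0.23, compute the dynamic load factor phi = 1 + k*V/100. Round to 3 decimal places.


phi = 1 + k * V / 100
phi = 1 + 0.23 * 180 / 100
phi = 1 + 0.414
phi = 1.414

1.414


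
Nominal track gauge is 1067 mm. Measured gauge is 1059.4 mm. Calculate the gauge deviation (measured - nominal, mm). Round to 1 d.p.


Deviation = measured - nominal
Deviation = 1059.4 - 1067
Deviation = -7.6 mm

-7.6


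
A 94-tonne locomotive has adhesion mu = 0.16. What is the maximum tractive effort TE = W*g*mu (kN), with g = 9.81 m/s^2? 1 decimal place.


TE_max = W * g * mu
TE_max = 94 * 9.81 * 0.16
TE_max = 922.14 * 0.16
TE_max = 147.5 kN

147.5


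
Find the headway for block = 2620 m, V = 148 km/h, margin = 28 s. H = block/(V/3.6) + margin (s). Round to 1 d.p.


V = 148 / 3.6 = 41.1111 m/s
Block traversal time = 2620 / 41.1111 = 63.7297 s
Headway = 63.7297 + 28
Headway = 91.7 s

91.7


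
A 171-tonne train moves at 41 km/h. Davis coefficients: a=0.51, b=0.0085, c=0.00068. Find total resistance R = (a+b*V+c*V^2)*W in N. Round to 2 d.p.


b*V = 0.0085 * 41 = 0.3485
c*V^2 = 0.00068 * 1681 = 1.14308
R_per_t = 0.51 + 0.3485 + 1.14308 = 2.00158 N/t
R_total = 2.00158 * 171 = 342.27 N

342.27


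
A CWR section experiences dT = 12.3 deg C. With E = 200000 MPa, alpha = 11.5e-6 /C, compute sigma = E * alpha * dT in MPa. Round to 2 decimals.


sigma = E * alpha * dT
sigma = 200000 * 11.5e-6 * 12.3
sigma = 2.3 * 12.3
sigma = 28.29 MPa

28.29


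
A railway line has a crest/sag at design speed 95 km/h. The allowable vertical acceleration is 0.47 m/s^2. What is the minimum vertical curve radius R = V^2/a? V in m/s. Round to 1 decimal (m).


Convert speed: V = 95 / 3.6 = 26.3889 m/s
V^2 = 696.3735 m^2/s^2
R_v = 696.3735 / 0.47
R_v = 1481.6 m

1481.6


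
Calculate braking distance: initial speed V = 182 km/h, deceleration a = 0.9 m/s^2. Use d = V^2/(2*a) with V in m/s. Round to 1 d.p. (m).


Convert speed: V = 182 / 3.6 = 50.5556 m/s
V^2 = 2555.8642
d = 2555.8642 / (2 * 0.9)
d = 2555.8642 / 1.8
d = 1419.9 m

1419.9


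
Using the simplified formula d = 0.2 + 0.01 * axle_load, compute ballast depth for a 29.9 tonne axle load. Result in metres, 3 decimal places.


d = 0.2 + 0.01 * 29.9
d = 0.2 + 0.299
d = 0.499 m

0.499


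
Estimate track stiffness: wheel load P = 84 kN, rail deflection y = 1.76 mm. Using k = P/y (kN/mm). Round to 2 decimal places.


Track stiffness k = P / y
k = 84 / 1.76
k = 47.73 kN/mm

47.73


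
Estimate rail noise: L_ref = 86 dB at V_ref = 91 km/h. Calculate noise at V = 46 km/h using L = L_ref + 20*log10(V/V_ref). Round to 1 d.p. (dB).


V/V_ref = 46 / 91 = 0.505495
log10(0.505495) = -0.296284
20 * -0.296284 = -5.9257
L = 86 + -5.9257 = 80.1 dB

80.1


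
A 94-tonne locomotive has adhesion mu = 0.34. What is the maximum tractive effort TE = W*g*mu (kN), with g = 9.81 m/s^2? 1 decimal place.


TE_max = W * g * mu
TE_max = 94 * 9.81 * 0.34
TE_max = 922.14 * 0.34
TE_max = 313.5 kN

313.5


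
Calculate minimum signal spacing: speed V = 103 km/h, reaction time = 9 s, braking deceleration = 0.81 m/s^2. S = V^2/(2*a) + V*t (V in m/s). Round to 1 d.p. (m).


V = 103 / 3.6 = 28.6111 m/s
Braking distance = 28.6111^2 / (2*0.81) = 505.306 m
Sighting distance = 28.6111 * 9 = 257.5 m
S = 505.306 + 257.5 = 762.8 m

762.8


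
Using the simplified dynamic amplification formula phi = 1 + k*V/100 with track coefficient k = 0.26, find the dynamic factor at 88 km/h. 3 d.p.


phi = 1 + k * V / 100
phi = 1 + 0.26 * 88 / 100
phi = 1 + 0.2288
phi = 1.229

1.229


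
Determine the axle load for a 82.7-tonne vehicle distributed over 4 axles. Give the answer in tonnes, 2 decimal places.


Load per axle = total weight / number of axles
Load = 82.7 / 4
Load = 20.68 tonnes

20.68


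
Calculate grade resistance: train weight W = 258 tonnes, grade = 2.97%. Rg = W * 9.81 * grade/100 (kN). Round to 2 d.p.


Rg = W * 9.81 * grade / 100
Rg = 258 * 9.81 * 2.97 / 100
Rg = 2530.98 * 0.0297
Rg = 75.17 kN

75.17


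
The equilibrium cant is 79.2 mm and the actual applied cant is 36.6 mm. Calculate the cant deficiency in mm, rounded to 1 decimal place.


Cant deficiency = equilibrium cant - actual cant
CD = 79.2 - 36.6
CD = 42.6 mm

42.6


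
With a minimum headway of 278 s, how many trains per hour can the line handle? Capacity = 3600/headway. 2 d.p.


Capacity = 3600 / headway
Capacity = 3600 / 278
Capacity = 12.95 trains/hour

12.95


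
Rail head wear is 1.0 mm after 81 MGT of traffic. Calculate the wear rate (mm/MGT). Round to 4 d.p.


Wear rate = total wear / cumulative tonnage
Rate = 1.0 / 81
Rate = 0.0123 mm/MGT

0.0123


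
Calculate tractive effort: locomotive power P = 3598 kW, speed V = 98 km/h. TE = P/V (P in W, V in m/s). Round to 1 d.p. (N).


Convert: P = 3598 kW = 3598000 W
V = 98 / 3.6 = 27.2222 m/s
TE = 3598000 / 27.2222
TE = 132171.4 N

132171.4


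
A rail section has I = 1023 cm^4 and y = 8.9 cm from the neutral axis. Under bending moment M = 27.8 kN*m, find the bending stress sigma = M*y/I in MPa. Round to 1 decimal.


Convert units:
M = 27.8 kN*m = 27800000 N*mm
y = 8.9 cm = 89 mm
I = 1023 cm^4 = 10230000 mm^4
sigma = 27800000 * 89 / 10230000
sigma = 241.9 MPa

241.9


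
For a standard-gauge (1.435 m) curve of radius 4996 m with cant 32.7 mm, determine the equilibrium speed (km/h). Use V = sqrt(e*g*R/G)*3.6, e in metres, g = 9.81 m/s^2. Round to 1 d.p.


Convert cant: e = 32.7 mm = 0.0327 m
V_ms = sqrt(0.0327 * 9.81 * 4996 / 1.435)
V_ms = sqrt(1116.830559) = 33.419 m/s
V = 33.419 * 3.6 = 120.3 km/h

120.3


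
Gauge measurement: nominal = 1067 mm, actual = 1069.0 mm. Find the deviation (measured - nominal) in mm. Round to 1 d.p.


Deviation = measured - nominal
Deviation = 1069.0 - 1067
Deviation = 2.0 mm

2.0


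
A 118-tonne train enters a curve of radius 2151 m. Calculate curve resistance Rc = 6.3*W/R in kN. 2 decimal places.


Rc = 6.3 * W / R
Rc = 6.3 * 118 / 2151
Rc = 743.4 / 2151
Rc = 0.35 kN

0.35


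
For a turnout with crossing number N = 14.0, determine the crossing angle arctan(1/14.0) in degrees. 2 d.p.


1/N = 1/14.0 = 0.071429
angle = arctan(0.071429) = 0.071307 rad
angle = 0.071307 * 180/pi = 4.09 degrees

4.09


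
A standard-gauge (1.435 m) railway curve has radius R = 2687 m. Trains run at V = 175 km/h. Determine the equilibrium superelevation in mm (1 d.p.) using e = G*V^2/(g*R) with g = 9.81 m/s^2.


Convert speed: V = 175 / 3.6 = 48.6111 m/s
Apply formula: e = 1.435 * 48.6111^2 / (9.81 * 2687)
e = 1.435 * 2363.0401 / 26359.47
e = 0.128643 m = 128.6 mm

128.6


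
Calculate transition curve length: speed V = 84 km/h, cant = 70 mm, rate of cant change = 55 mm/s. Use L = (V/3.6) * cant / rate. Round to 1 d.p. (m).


Convert speed: V = 84 / 3.6 = 23.3333 m/s
L = 23.3333 * 70 / 55
L = 1633.3333 / 55
L = 29.7 m

29.7


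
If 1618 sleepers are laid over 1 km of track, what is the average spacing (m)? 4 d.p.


Spacing = 1000 m / number of sleepers
Spacing = 1000 / 1618
Spacing = 0.6180 m

0.6180


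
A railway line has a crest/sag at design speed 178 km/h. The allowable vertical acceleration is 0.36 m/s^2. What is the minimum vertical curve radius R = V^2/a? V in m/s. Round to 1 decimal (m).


Convert speed: V = 178 / 3.6 = 49.4444 m/s
V^2 = 2444.7531 m^2/s^2
R_v = 2444.7531 / 0.36
R_v = 6791.0 m

6791.0


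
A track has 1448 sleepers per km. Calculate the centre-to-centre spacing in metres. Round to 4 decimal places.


Spacing = 1000 m / number of sleepers
Spacing = 1000 / 1448
Spacing = 0.6906 m

0.6906


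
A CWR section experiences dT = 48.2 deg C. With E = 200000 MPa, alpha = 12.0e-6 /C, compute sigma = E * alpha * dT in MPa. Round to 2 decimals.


sigma = E * alpha * dT
sigma = 200000 * 12.0e-6 * 48.2
sigma = 2.4 * 48.2
sigma = 115.68 MPa

115.68


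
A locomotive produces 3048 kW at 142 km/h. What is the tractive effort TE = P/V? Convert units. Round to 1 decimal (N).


Convert: P = 3048 kW = 3048000 W
V = 142 / 3.6 = 39.4444 m/s
TE = 3048000 / 39.4444
TE = 77273.2 N

77273.2


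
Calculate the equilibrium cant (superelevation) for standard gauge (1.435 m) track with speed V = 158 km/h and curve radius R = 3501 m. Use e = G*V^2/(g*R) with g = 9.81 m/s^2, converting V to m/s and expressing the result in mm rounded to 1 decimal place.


Convert speed: V = 158 / 3.6 = 43.8889 m/s
Apply formula: e = 1.435 * 43.8889^2 / (9.81 * 3501)
e = 1.435 * 1926.2346 / 34344.81
e = 0.080482 m = 80.5 mm

80.5


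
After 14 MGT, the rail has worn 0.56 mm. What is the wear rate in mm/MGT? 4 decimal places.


Wear rate = total wear / cumulative tonnage
Rate = 0.56 / 14
Rate = 0.0400 mm/MGT

0.0400


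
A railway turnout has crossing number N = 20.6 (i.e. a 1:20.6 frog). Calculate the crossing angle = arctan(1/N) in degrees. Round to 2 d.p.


1/N = 1/20.6 = 0.048544
angle = arctan(0.048544) = 0.048506 rad
angle = 0.048506 * 180/pi = 2.78 degrees

2.78


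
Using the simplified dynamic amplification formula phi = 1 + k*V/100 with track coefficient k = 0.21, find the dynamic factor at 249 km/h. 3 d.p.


phi = 1 + k * V / 100
phi = 1 + 0.21 * 249 / 100
phi = 1 + 0.5229
phi = 1.523

1.523


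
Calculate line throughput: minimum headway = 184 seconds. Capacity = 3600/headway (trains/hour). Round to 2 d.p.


Capacity = 3600 / headway
Capacity = 3600 / 184
Capacity = 19.57 trains/hour

19.57


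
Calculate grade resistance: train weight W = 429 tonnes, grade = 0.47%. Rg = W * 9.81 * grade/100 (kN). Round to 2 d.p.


Rg = W * 9.81 * grade / 100
Rg = 429 * 9.81 * 0.47 / 100
Rg = 4208.49 * 0.0047
Rg = 19.78 kN

19.78


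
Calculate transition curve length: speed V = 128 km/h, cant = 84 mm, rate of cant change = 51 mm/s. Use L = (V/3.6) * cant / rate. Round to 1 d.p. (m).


Convert speed: V = 128 / 3.6 = 35.5556 m/s
L = 35.5556 * 84 / 51
L = 2986.6667 / 51
L = 58.6 m

58.6


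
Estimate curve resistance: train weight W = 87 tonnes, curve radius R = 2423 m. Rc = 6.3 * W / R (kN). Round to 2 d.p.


Rc = 6.3 * W / R
Rc = 6.3 * 87 / 2423
Rc = 548.1 / 2423
Rc = 0.23 kN

0.23


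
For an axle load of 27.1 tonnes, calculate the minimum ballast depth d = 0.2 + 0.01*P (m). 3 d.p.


d = 0.2 + 0.01 * 27.1
d = 0.2 + 0.271
d = 0.471 m

0.471


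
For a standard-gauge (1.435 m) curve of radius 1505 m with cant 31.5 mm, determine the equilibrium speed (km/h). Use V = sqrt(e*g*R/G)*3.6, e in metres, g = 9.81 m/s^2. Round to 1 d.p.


Convert cant: e = 31.5 mm = 0.0315 m
V_ms = sqrt(0.0315 * 9.81 * 1505 / 1.435)
V_ms = sqrt(324.088902) = 18.0025 m/s
V = 18.0025 * 3.6 = 64.8 km/h

64.8


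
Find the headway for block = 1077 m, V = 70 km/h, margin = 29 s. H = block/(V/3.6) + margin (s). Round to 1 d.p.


V = 70 / 3.6 = 19.4444 m/s
Block traversal time = 1077 / 19.4444 = 55.3886 s
Headway = 55.3886 + 29
Headway = 84.4 s

84.4


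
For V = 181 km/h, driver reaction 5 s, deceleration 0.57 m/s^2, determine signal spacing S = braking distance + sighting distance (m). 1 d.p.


V = 181 / 3.6 = 50.2778 m/s
Braking distance = 50.2778^2 / (2*0.57) = 2217.4166 m
Sighting distance = 50.2778 * 5 = 251.3889 m
S = 2217.4166 + 251.3889 = 2468.8 m

2468.8


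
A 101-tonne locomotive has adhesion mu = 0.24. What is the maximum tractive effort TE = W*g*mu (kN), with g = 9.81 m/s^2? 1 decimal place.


TE_max = W * g * mu
TE_max = 101 * 9.81 * 0.24
TE_max = 990.81 * 0.24
TE_max = 237.8 kN

237.8


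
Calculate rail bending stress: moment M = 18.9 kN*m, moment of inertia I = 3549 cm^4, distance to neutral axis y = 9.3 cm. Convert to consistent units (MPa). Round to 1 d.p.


Convert units:
M = 18.9 kN*m = 18900000 N*mm
y = 9.3 cm = 93 mm
I = 3549 cm^4 = 35490000 mm^4
sigma = 18900000 * 93 / 35490000
sigma = 49.5 MPa

49.5


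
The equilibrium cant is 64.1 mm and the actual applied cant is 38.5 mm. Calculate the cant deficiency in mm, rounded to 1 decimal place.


Cant deficiency = equilibrium cant - actual cant
CD = 64.1 - 38.5
CD = 25.6 mm

25.6


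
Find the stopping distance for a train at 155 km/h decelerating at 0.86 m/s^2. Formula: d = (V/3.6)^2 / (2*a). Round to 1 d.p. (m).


Convert speed: V = 155 / 3.6 = 43.0556 m/s
V^2 = 1853.7809
d = 1853.7809 / (2 * 0.86)
d = 1853.7809 / 1.72
d = 1077.8 m

1077.8


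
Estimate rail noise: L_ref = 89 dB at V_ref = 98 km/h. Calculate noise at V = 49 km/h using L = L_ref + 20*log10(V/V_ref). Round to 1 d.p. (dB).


V/V_ref = 49 / 98 = 0.5
log10(0.5) = -0.30103
20 * -0.30103 = -6.0206
L = 89 + -6.0206 = 83.0 dB

83.0


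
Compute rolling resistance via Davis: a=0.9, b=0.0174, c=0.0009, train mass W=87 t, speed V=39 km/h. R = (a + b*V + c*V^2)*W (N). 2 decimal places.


b*V = 0.0174 * 39 = 0.6786
c*V^2 = 0.0009 * 1521 = 1.3689
R_per_t = 0.9 + 0.6786 + 1.3689 = 2.9475 N/t
R_total = 2.9475 * 87 = 256.43 N

256.43


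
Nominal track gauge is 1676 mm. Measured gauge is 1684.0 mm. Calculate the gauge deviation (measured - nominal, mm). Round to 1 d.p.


Deviation = measured - nominal
Deviation = 1684.0 - 1676
Deviation = 8.0 mm

8.0


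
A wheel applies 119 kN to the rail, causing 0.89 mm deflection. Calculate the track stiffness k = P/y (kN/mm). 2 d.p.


Track stiffness k = P / y
k = 119 / 0.89
k = 133.71 kN/mm

133.71


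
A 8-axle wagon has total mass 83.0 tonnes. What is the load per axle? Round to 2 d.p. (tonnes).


Load per axle = total weight / number of axles
Load = 83.0 / 8
Load = 10.38 tonnes

10.38


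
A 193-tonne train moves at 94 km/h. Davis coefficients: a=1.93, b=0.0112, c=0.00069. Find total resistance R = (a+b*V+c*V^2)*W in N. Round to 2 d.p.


b*V = 0.0112 * 94 = 1.0528
c*V^2 = 0.00069 * 8836 = 6.09684
R_per_t = 1.93 + 1.0528 + 6.09684 = 9.07964 N/t
R_total = 9.07964 * 193 = 1752.37 N

1752.37


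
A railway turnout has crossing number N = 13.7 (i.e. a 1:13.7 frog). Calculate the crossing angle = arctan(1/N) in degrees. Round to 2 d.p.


1/N = 1/13.7 = 0.072993
angle = arctan(0.072993) = 0.072863 rad
angle = 0.072863 * 180/pi = 4.17 degrees

4.17


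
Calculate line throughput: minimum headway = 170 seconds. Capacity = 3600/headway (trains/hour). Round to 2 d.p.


Capacity = 3600 / headway
Capacity = 3600 / 170
Capacity = 21.18 trains/hour

21.18


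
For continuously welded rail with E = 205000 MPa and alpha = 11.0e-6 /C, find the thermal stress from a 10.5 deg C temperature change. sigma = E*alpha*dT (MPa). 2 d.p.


sigma = E * alpha * dT
sigma = 205000 * 11.0e-6 * 10.5
sigma = 2.255 * 10.5
sigma = 23.68 MPa

23.68


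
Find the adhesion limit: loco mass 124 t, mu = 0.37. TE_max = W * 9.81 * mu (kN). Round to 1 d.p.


TE_max = W * g * mu
TE_max = 124 * 9.81 * 0.37
TE_max = 1216.44 * 0.37
TE_max = 450.1 kN

450.1


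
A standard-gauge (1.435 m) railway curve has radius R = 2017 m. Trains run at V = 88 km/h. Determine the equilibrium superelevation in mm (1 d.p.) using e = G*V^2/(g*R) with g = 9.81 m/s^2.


Convert speed: V = 88 / 3.6 = 24.4444 m/s
Apply formula: e = 1.435 * 24.4444^2 / (9.81 * 2017)
e = 1.435 * 597.5309 / 19786.77
e = 0.043335 m = 43.3 mm

43.3


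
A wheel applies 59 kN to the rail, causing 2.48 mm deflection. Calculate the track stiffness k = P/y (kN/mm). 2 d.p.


Track stiffness k = P / y
k = 59 / 2.48
k = 23.79 kN/mm

23.79


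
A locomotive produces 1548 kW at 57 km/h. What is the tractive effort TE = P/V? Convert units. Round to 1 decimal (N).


Convert: P = 1548 kW = 1548000 W
V = 57 / 3.6 = 15.8333 m/s
TE = 1548000 / 15.8333
TE = 97768.4 N

97768.4


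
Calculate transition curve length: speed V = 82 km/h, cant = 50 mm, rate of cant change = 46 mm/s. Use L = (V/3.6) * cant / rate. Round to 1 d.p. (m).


Convert speed: V = 82 / 3.6 = 22.7778 m/s
L = 22.7778 * 50 / 46
L = 1138.8889 / 46
L = 24.8 m

24.8


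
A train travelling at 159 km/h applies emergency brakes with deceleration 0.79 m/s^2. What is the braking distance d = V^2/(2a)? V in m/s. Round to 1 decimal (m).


Convert speed: V = 159 / 3.6 = 44.1667 m/s
V^2 = 1950.6944
d = 1950.6944 / (2 * 0.79)
d = 1950.6944 / 1.58
d = 1234.6 m

1234.6


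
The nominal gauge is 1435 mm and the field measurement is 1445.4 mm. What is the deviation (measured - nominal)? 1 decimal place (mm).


Deviation = measured - nominal
Deviation = 1445.4 - 1435
Deviation = 10.4 mm

10.4


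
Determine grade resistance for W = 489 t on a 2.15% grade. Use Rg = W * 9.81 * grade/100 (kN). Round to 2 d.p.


Rg = W * 9.81 * grade / 100
Rg = 489 * 9.81 * 2.15 / 100
Rg = 4797.09 * 0.0215
Rg = 103.14 kN

103.14


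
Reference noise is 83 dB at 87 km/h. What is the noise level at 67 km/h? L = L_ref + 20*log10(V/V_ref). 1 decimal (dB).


V/V_ref = 67 / 87 = 0.770115
log10(0.770115) = -0.113444
20 * -0.113444 = -2.2689
L = 83 + -2.2689 = 80.7 dB

80.7


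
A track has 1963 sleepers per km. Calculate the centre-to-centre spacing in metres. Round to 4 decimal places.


Spacing = 1000 m / number of sleepers
Spacing = 1000 / 1963
Spacing = 0.5094 m

0.5094


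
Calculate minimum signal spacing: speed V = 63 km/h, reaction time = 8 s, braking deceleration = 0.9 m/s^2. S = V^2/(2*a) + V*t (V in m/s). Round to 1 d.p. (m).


V = 63 / 3.6 = 17.5 m/s
Braking distance = 17.5^2 / (2*0.9) = 170.1389 m
Sighting distance = 17.5 * 8 = 140.0 m
S = 170.1389 + 140.0 = 310.1 m

310.1


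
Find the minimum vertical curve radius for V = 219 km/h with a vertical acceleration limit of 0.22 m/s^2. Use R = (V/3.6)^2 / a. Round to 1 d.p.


Convert speed: V = 219 / 3.6 = 60.8333 m/s
V^2 = 3700.6944 m^2/s^2
R_v = 3700.6944 / 0.22
R_v = 16821.3 m

16821.3


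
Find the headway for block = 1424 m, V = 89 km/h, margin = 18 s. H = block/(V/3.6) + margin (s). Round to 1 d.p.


V = 89 / 3.6 = 24.7222 m/s
Block traversal time = 1424 / 24.7222 = 57.6 s
Headway = 57.6 + 18
Headway = 75.6 s

75.6


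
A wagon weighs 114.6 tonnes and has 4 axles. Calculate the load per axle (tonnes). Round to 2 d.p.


Load per axle = total weight / number of axles
Load = 114.6 / 4
Load = 28.65 tonnes

28.65


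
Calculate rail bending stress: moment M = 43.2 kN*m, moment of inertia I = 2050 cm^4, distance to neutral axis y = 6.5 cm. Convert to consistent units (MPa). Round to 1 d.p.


Convert units:
M = 43.2 kN*m = 43200000 N*mm
y = 6.5 cm = 65 mm
I = 2050 cm^4 = 20500000 mm^4
sigma = 43200000 * 65 / 20500000
sigma = 137.0 MPa

137.0


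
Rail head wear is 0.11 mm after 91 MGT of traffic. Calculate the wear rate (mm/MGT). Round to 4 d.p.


Wear rate = total wear / cumulative tonnage
Rate = 0.11 / 91
Rate = 0.0012 mm/MGT

0.0012


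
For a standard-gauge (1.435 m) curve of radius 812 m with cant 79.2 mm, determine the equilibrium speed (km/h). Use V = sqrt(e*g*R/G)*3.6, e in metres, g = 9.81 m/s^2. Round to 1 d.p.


Convert cant: e = 79.2 mm = 0.0792 m
V_ms = sqrt(0.0792 * 9.81 * 812 / 1.435)
V_ms = sqrt(439.641132) = 20.9676 m/s
V = 20.9676 * 3.6 = 75.5 km/h

75.5


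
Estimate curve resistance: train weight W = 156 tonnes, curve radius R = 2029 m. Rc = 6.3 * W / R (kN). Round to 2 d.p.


Rc = 6.3 * W / R
Rc = 6.3 * 156 / 2029
Rc = 982.8 / 2029
Rc = 0.48 kN

0.48


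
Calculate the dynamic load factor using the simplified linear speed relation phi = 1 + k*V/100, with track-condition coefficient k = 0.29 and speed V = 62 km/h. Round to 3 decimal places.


phi = 1 + k * V / 100
phi = 1 + 0.29 * 62 / 100
phi = 1 + 0.1798
phi = 1.180

1.180


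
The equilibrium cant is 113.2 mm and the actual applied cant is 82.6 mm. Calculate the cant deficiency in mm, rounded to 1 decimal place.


Cant deficiency = equilibrium cant - actual cant
CD = 113.2 - 82.6
CD = 30.6 mm

30.6


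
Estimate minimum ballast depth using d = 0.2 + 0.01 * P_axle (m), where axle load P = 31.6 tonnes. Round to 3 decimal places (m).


d = 0.2 + 0.01 * 31.6
d = 0.2 + 0.316
d = 0.516 m

0.516


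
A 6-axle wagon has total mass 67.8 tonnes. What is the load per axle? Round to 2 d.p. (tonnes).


Load per axle = total weight / number of axles
Load = 67.8 / 6
Load = 11.30 tonnes

11.30


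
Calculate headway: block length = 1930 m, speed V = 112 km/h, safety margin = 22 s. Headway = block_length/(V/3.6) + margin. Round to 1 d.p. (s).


V = 112 / 3.6 = 31.1111 m/s
Block traversal time = 1930 / 31.1111 = 62.0357 s
Headway = 62.0357 + 22
Headway = 84.0 s

84.0


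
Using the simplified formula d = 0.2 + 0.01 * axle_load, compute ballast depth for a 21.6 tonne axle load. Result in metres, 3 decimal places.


d = 0.2 + 0.01 * 21.6
d = 0.2 + 0.216
d = 0.416 m

0.416


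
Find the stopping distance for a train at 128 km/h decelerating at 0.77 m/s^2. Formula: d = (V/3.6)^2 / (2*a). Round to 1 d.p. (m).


Convert speed: V = 128 / 3.6 = 35.5556 m/s
V^2 = 1264.1975
d = 1264.1975 / (2 * 0.77)
d = 1264.1975 / 1.54
d = 820.9 m

820.9


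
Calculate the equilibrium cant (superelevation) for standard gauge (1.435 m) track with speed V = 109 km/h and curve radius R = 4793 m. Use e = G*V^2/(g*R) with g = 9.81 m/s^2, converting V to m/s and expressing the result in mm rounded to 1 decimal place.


Convert speed: V = 109 / 3.6 = 30.2778 m/s
Apply formula: e = 1.435 * 30.2778^2 / (9.81 * 4793)
e = 1.435 * 916.7438 / 47019.33
e = 0.027978 m = 28.0 mm

28.0


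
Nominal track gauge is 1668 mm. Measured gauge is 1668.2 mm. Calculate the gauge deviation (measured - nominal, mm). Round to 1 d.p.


Deviation = measured - nominal
Deviation = 1668.2 - 1668
Deviation = 0.2 mm

0.2


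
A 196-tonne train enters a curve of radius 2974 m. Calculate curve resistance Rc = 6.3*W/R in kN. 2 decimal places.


Rc = 6.3 * W / R
Rc = 6.3 * 196 / 2974
Rc = 1234.8 / 2974
Rc = 0.42 kN

0.42


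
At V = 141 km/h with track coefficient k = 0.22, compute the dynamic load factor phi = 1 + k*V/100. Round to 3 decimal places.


phi = 1 + k * V / 100
phi = 1 + 0.22 * 141 / 100
phi = 1 + 0.3102
phi = 1.310

1.310


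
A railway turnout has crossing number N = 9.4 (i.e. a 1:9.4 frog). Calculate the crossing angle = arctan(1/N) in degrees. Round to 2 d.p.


1/N = 1/9.4 = 0.106383
angle = arctan(0.106383) = 0.105984 rad
angle = 0.105984 * 180/pi = 6.07 degrees

6.07


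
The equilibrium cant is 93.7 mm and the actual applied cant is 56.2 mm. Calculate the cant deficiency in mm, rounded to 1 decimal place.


Cant deficiency = equilibrium cant - actual cant
CD = 93.7 - 56.2
CD = 37.5 mm

37.5


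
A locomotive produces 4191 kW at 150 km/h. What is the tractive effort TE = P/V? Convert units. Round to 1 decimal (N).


Convert: P = 4191 kW = 4191000 W
V = 150 / 3.6 = 41.6667 m/s
TE = 4191000 / 41.6667
TE = 100584.0 N

100584.0


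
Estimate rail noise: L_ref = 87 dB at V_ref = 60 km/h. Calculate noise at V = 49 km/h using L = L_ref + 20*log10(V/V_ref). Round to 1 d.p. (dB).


V/V_ref = 49 / 60 = 0.816667
log10(0.816667) = -0.087955
20 * -0.087955 = -1.7591
L = 87 + -1.7591 = 85.2 dB

85.2


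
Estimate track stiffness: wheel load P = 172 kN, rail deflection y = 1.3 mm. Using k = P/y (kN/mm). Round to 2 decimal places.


Track stiffness k = P / y
k = 172 / 1.3
k = 132.31 kN/mm

132.31


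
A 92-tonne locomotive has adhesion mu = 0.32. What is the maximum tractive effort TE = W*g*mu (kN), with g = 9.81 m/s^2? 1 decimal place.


TE_max = W * g * mu
TE_max = 92 * 9.81 * 0.32
TE_max = 902.52 * 0.32
TE_max = 288.8 kN

288.8


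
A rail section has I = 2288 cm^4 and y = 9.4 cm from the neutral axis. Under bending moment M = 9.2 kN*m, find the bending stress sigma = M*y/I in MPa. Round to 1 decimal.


Convert units:
M = 9.2 kN*m = 9200000 N*mm
y = 9.4 cm = 94 mm
I = 2288 cm^4 = 22880000 mm^4
sigma = 9200000 * 94 / 22880000
sigma = 37.8 MPa

37.8


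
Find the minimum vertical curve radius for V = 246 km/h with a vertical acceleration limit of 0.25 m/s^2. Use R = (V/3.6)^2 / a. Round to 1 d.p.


Convert speed: V = 246 / 3.6 = 68.3333 m/s
V^2 = 4669.4444 m^2/s^2
R_v = 4669.4444 / 0.25
R_v = 18677.8 m

18677.8


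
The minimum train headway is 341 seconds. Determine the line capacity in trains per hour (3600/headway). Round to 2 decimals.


Capacity = 3600 / headway
Capacity = 3600 / 341
Capacity = 10.56 trains/hour

10.56


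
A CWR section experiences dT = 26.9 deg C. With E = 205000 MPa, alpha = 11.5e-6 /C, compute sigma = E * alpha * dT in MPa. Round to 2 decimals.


sigma = E * alpha * dT
sigma = 205000 * 11.5e-6 * 26.9
sigma = 2.3575 * 26.9
sigma = 63.42 MPa

63.42


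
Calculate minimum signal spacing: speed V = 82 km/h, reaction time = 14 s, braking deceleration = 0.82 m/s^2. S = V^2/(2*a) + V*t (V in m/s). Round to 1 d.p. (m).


V = 82 / 3.6 = 22.7778 m/s
Braking distance = 22.7778^2 / (2*0.82) = 316.358 m
Sighting distance = 22.7778 * 14 = 318.8889 m
S = 316.358 + 318.8889 = 635.2 m

635.2


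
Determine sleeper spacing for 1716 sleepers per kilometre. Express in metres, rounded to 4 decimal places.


Spacing = 1000 m / number of sleepers
Spacing = 1000 / 1716
Spacing = 0.5828 m

0.5828


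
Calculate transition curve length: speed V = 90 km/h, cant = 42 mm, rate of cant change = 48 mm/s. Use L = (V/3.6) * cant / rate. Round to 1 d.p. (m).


Convert speed: V = 90 / 3.6 = 25.0 m/s
L = 25.0 * 42 / 48
L = 1050.0 / 48
L = 21.9 m

21.9


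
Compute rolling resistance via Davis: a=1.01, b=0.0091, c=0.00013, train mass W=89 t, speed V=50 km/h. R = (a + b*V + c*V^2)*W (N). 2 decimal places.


b*V = 0.0091 * 50 = 0.455
c*V^2 = 0.00013 * 2500 = 0.325
R_per_t = 1.01 + 0.455 + 0.325 = 1.79 N/t
R_total = 1.79 * 89 = 159.31 N

159.31


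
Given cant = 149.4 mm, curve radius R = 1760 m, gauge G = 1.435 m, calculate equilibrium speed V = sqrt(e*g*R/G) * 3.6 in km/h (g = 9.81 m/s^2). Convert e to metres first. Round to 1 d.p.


Convert cant: e = 149.4 mm = 0.1494 m
V_ms = sqrt(0.1494 * 9.81 * 1760 / 1.435)
V_ms = sqrt(1797.547484) = 42.3975 m/s
V = 42.3975 * 3.6 = 152.6 km/h

152.6


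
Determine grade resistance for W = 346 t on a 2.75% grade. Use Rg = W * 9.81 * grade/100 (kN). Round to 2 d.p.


Rg = W * 9.81 * grade / 100
Rg = 346 * 9.81 * 2.75 / 100
Rg = 3394.26 * 0.0275
Rg = 93.34 kN

93.34


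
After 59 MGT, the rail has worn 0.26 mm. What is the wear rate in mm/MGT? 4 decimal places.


Wear rate = total wear / cumulative tonnage
Rate = 0.26 / 59
Rate = 0.0044 mm/MGT

0.0044


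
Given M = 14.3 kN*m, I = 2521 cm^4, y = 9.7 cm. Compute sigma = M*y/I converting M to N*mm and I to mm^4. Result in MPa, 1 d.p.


Convert units:
M = 14.3 kN*m = 14300000 N*mm
y = 9.7 cm = 97 mm
I = 2521 cm^4 = 25210000 mm^4
sigma = 14300000 * 97 / 25210000
sigma = 55.0 MPa

55.0


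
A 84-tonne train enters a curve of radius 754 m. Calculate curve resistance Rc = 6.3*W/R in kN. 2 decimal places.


Rc = 6.3 * W / R
Rc = 6.3 * 84 / 754
Rc = 529.2 / 754
Rc = 0.70 kN

0.70


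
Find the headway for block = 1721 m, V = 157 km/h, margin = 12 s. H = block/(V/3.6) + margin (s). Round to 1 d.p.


V = 157 / 3.6 = 43.6111 m/s
Block traversal time = 1721 / 43.6111 = 39.4624 s
Headway = 39.4624 + 12
Headway = 51.5 s

51.5


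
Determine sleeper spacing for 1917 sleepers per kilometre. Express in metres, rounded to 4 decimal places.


Spacing = 1000 m / number of sleepers
Spacing = 1000 / 1917
Spacing = 0.5216 m

0.5216


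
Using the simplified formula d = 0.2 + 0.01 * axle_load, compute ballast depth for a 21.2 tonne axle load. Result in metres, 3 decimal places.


d = 0.2 + 0.01 * 21.2
d = 0.2 + 0.212
d = 0.412 m

0.412


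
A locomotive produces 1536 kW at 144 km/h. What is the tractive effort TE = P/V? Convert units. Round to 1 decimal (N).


Convert: P = 1536 kW = 1536000 W
V = 144 / 3.6 = 40.0 m/s
TE = 1536000 / 40.0
TE = 38400.0 N

38400.0


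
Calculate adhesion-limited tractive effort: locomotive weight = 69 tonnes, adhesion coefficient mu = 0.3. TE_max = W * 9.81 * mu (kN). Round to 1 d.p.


TE_max = W * g * mu
TE_max = 69 * 9.81 * 0.3
TE_max = 676.89 * 0.3
TE_max = 203.1 kN

203.1


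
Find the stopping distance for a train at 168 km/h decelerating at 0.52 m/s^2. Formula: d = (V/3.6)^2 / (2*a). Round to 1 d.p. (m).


Convert speed: V = 168 / 3.6 = 46.6667 m/s
V^2 = 2177.7778
d = 2177.7778 / (2 * 0.52)
d = 2177.7778 / 1.04
d = 2094.0 m

2094.0
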